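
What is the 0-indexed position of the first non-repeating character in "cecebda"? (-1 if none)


Input: cecebda
Character frequencies:
  'a': 1
  'b': 1
  'c': 2
  'd': 1
  'e': 2
Scanning left to right for freq == 1:
  Position 0 ('c'): freq=2, skip
  Position 1 ('e'): freq=2, skip
  Position 2 ('c'): freq=2, skip
  Position 3 ('e'): freq=2, skip
  Position 4 ('b'): unique! => answer = 4

4


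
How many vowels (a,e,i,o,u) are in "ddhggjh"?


Input: ddhggjh
Checking each character:
  'd' at position 0: consonant
  'd' at position 1: consonant
  'h' at position 2: consonant
  'g' at position 3: consonant
  'g' at position 4: consonant
  'j' at position 5: consonant
  'h' at position 6: consonant
Total vowels: 0

0


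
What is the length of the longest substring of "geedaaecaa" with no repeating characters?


Input: "geedaaecaa"
Sliding window (track last position of each char):
  Position 0 ('g'): window [0,0] length 1 -- new best
  Position 1 ('e'): window [0,1] length 2 -- new best
  Position 2 ('e'): repeat (last at 1), move window start to 2
  Position 2 ('e'): window [2,2] length 1
  Position 3 ('d'): window [2,3] length 2
  Position 4 ('a'): window [2,4] length 3 -- new best
  Position 5 ('a'): repeat (last at 4), move window start to 5
  Position 5 ('a'): window [5,5] length 1
  Position 6 ('e'): window [5,6] length 2
  Position 7 ('c'): window [5,7] length 3
  Position 8 ('a'): repeat (last at 5), move window start to 6
  Position 8 ('a'): window [6,8] length 3
  Position 9 ('a'): repeat (last at 8), move window start to 9
  Position 9 ('a'): window [9,9] length 1
Longest substring with no repeats: "eda" with length 3

3


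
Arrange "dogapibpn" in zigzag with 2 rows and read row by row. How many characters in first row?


Zigzag "dogapibpn" into 2 rows:
Placing characters:
  'd' => row 0
  'o' => row 1
  'g' => row 0
  'a' => row 1
  'p' => row 0
  'i' => row 1
  'b' => row 0
  'p' => row 1
  'n' => row 0
Rows:
  Row 0: "dgpbn"
  Row 1: "oaip"
First row length: 5

5


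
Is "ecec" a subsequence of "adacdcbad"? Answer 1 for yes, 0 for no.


Check if "ecec" is a subsequence of "adacdcbad"
Greedy scan:
  Position 0 ('a'): no match needed
  Position 1 ('d'): no match needed
  Position 2 ('a'): no match needed
  Position 3 ('c'): no match needed
  Position 4 ('d'): no match needed
  Position 5 ('c'): no match needed
  Position 6 ('b'): no match needed
  Position 7 ('a'): no match needed
  Position 8 ('d'): no match needed
Only matched 0/4 characters => not a subsequence

0


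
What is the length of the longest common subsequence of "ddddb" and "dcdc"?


LCS of "ddddb" and "dcdc"
DP table:
           d    c    d    c
      0    0    0    0    0
  d   0    1    1    1    1
  d   0    1    1    2    2
  d   0    1    1    2    2
  d   0    1    1    2    2
  b   0    1    1    2    2
LCS length = dp[5][4] = 2

2


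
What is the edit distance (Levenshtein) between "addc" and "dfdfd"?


Computing edit distance: "addc" -> "dfdfd"
DP table:
           d    f    d    f    d
      0    1    2    3    4    5
  a   1    1    2    3    4    5
  d   2    1    2    2    3    4
  d   3    2    2    2    3    3
  c   4    3    3    3    3    4
Edit distance = dp[4][5] = 4

4


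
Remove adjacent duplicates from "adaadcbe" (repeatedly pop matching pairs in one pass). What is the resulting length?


Input: adaadcbe
Stack-based adjacent duplicate removal:
  Read 'a': push. Stack: a
  Read 'd': push. Stack: ad
  Read 'a': push. Stack: ada
  Read 'a': matches stack top 'a' => pop. Stack: ad
  Read 'd': matches stack top 'd' => pop. Stack: a
  Read 'c': push. Stack: ac
  Read 'b': push. Stack: acb
  Read 'e': push. Stack: acbe
Final stack: "acbe" (length 4)

4


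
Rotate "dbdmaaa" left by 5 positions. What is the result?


Input: "dbdmaaa", rotate left by 5
First 5 characters: "dbdma"
Remaining characters: "aa"
Concatenate remaining + first: "aa" + "dbdma" = "aadbdma"

aadbdma


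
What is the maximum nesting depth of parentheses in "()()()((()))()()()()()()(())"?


Input: "()()()((()))()()()()()()(())"
Tracking depth:
  Position 0 '(': depth becomes 1
  Position 1 ')': depth becomes 0
  Position 2 '(': depth becomes 1
  Position 3 ')': depth becomes 0
  Position 4 '(': depth becomes 1
  Position 5 ')': depth becomes 0
  Position 6 '(': depth becomes 1
  Position 7 '(': depth becomes 2
  Position 8 '(': depth becomes 3
  Position 9 ')': depth becomes 2
  Position 10 ')': depth becomes 1
  Position 11 ')': depth becomes 0
  Position 12 '(': depth becomes 1
  Position 13 ')': depth becomes 0
  Position 14 '(': depth becomes 1
  Position 15 ')': depth becomes 0
  Position 16 '(': depth becomes 1
  Position 17 ')': depth becomes 0
  Position 18 '(': depth becomes 1
  Position 19 ')': depth becomes 0
  Position 20 '(': depth becomes 1
  Position 21 ')': depth becomes 0
  Position 22 '(': depth becomes 1
  Position 23 ')': depth becomes 0
  Position 24 '(': depth becomes 1
  Position 25 '(': depth becomes 2
  Position 26 ')': depth becomes 1
  Position 27 ')': depth becomes 0
Maximum depth reached: 3

3


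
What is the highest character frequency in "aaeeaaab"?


Input: aaeeaaab
Character counts:
  'a': 5
  'b': 1
  'e': 2
Maximum frequency: 5

5


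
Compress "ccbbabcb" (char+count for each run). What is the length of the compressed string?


Input: ccbbabcb
Runs:
  'c' x 2 => "c2"
  'b' x 2 => "b2"
  'a' x 1 => "a1"
  'b' x 1 => "b1"
  'c' x 1 => "c1"
  'b' x 1 => "b1"
Compressed: "c2b2a1b1c1b1"
Compressed length: 12

12


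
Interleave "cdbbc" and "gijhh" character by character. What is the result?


Interleaving "cdbbc" and "gijhh":
  Position 0: 'c' from first, 'g' from second => "cg"
  Position 1: 'd' from first, 'i' from second => "di"
  Position 2: 'b' from first, 'j' from second => "bj"
  Position 3: 'b' from first, 'h' from second => "bh"
  Position 4: 'c' from first, 'h' from second => "ch"
Result: cgdibjbhch

cgdibjbhch


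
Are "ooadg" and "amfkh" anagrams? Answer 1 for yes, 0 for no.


Strings: "ooadg", "amfkh"
Sorted first:  adgoo
Sorted second: afhkm
Differ at position 1: 'd' vs 'f' => not anagrams

0


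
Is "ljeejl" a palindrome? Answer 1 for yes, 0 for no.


Input: ljeejl
Reversed: ljeejl
  Compare pos 0 ('l') with pos 5 ('l'): match
  Compare pos 1 ('j') with pos 4 ('j'): match
  Compare pos 2 ('e') with pos 3 ('e'): match
Result: palindrome

1


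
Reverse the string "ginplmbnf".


Input: ginplmbnf
Reading characters right to left:
  Position 8: 'f'
  Position 7: 'n'
  Position 6: 'b'
  Position 5: 'm'
  Position 4: 'l'
  Position 3: 'p'
  Position 2: 'n'
  Position 1: 'i'
  Position 0: 'g'
Reversed: fnbmlpnig

fnbmlpnig


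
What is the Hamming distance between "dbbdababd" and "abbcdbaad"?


Comparing "dbbdababd" and "abbcdbaad" position by position:
  Position 0: 'd' vs 'a' => differ
  Position 1: 'b' vs 'b' => same
  Position 2: 'b' vs 'b' => same
  Position 3: 'd' vs 'c' => differ
  Position 4: 'a' vs 'd' => differ
  Position 5: 'b' vs 'b' => same
  Position 6: 'a' vs 'a' => same
  Position 7: 'b' vs 'a' => differ
  Position 8: 'd' vs 'd' => same
Total differences (Hamming distance): 4

4


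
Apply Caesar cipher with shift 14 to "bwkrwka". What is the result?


Caesar cipher: shift "bwkrwka" by 14
  'b' (pos 1) + 14 = pos 15 = 'p'
  'w' (pos 22) + 14 = pos 10 = 'k'
  'k' (pos 10) + 14 = pos 24 = 'y'
  'r' (pos 17) + 14 = pos 5 = 'f'
  'w' (pos 22) + 14 = pos 10 = 'k'
  'k' (pos 10) + 14 = pos 24 = 'y'
  'a' (pos 0) + 14 = pos 14 = 'o'
Result: pkyfkyo

pkyfkyo


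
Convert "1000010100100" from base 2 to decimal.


Input: "1000010100100" in base 2
Positional expansion:
  Digit '1' (value 1) x 2^12 = 4096
  Digit '0' (value 0) x 2^11 = 0
  Digit '0' (value 0) x 2^10 = 0
  Digit '0' (value 0) x 2^9 = 0
  Digit '0' (value 0) x 2^8 = 0
  Digit '1' (value 1) x 2^7 = 128
  Digit '0' (value 0) x 2^6 = 0
  Digit '1' (value 1) x 2^5 = 32
  Digit '0' (value 0) x 2^4 = 0
  Digit '0' (value 0) x 2^3 = 0
  Digit '1' (value 1) x 2^2 = 4
  Digit '0' (value 0) x 2^1 = 0
  Digit '0' (value 0) x 2^0 = 0
Sum = 4260

4260


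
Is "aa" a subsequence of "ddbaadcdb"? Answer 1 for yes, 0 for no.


Check if "aa" is a subsequence of "ddbaadcdb"
Greedy scan:
  Position 0 ('d'): no match needed
  Position 1 ('d'): no match needed
  Position 2 ('b'): no match needed
  Position 3 ('a'): matches sub[0] = 'a'
  Position 4 ('a'): matches sub[1] = 'a'
  Position 5 ('d'): no match needed
  Position 6 ('c'): no match needed
  Position 7 ('d'): no match needed
  Position 8 ('b'): no match needed
All 2 characters matched => is a subsequence

1


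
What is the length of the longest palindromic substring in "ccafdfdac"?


Input: "ccafdfdac"
Checking substrings for palindromes:
  [3:6] "fdf" (len 3) => palindrome
  [4:7] "dfd" (len 3) => palindrome
  [0:2] "cc" (len 2) => palindrome
Longest palindromic substring: "fdf" with length 3

3


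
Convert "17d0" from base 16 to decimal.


Input: "17d0" in base 16
Positional expansion:
  Digit '1' (value 1) x 16^3 = 4096
  Digit '7' (value 7) x 16^2 = 1792
  Digit 'd' (value 13) x 16^1 = 208
  Digit '0' (value 0) x 16^0 = 0
Sum = 6096

6096


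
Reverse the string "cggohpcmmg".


Input: cggohpcmmg
Reading characters right to left:
  Position 9: 'g'
  Position 8: 'm'
  Position 7: 'm'
  Position 6: 'c'
  Position 5: 'p'
  Position 4: 'h'
  Position 3: 'o'
  Position 2: 'g'
  Position 1: 'g'
  Position 0: 'c'
Reversed: gmmcphoggc

gmmcphoggc


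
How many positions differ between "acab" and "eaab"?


Comparing "acab" and "eaab" position by position:
  Position 0: 'a' vs 'e' => DIFFER
  Position 1: 'c' vs 'a' => DIFFER
  Position 2: 'a' vs 'a' => same
  Position 3: 'b' vs 'b' => same
Positions that differ: 2

2


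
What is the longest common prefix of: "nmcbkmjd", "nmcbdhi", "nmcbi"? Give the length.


Words: nmcbkmjd, nmcbdhi, nmcbi
  Position 0: all 'n' => match
  Position 1: all 'm' => match
  Position 2: all 'c' => match
  Position 3: all 'b' => match
  Position 4: ('k', 'd', 'i') => mismatch, stop
LCP = "nmcb" (length 4)

4


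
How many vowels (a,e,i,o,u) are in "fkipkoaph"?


Input: fkipkoaph
Checking each character:
  'f' at position 0: consonant
  'k' at position 1: consonant
  'i' at position 2: vowel (running total: 1)
  'p' at position 3: consonant
  'k' at position 4: consonant
  'o' at position 5: vowel (running total: 2)
  'a' at position 6: vowel (running total: 3)
  'p' at position 7: consonant
  'h' at position 8: consonant
Total vowels: 3

3


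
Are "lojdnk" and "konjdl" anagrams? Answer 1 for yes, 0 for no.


Strings: "lojdnk", "konjdl"
Sorted first:  djklno
Sorted second: djklno
Sorted forms match => anagrams

1


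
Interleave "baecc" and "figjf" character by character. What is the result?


Interleaving "baecc" and "figjf":
  Position 0: 'b' from first, 'f' from second => "bf"
  Position 1: 'a' from first, 'i' from second => "ai"
  Position 2: 'e' from first, 'g' from second => "eg"
  Position 3: 'c' from first, 'j' from second => "cj"
  Position 4: 'c' from first, 'f' from second => "cf"
Result: bfaiegcjcf

bfaiegcjcf


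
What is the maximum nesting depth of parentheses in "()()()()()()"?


Input: "()()()()()()"
Tracking depth:
  Position 0 '(': depth becomes 1
  Position 1 ')': depth becomes 0
  Position 2 '(': depth becomes 1
  Position 3 ')': depth becomes 0
  Position 4 '(': depth becomes 1
  Position 5 ')': depth becomes 0
  Position 6 '(': depth becomes 1
  Position 7 ')': depth becomes 0
  Position 8 '(': depth becomes 1
  Position 9 ')': depth becomes 0
  Position 10 '(': depth becomes 1
  Position 11 ')': depth becomes 0
Maximum depth reached: 1

1


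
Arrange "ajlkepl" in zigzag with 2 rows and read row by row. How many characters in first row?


Zigzag "ajlkepl" into 2 rows:
Placing characters:
  'a' => row 0
  'j' => row 1
  'l' => row 0
  'k' => row 1
  'e' => row 0
  'p' => row 1
  'l' => row 0
Rows:
  Row 0: "alel"
  Row 1: "jkp"
First row length: 4

4


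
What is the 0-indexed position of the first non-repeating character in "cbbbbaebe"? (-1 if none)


Input: cbbbbaebe
Character frequencies:
  'a': 1
  'b': 5
  'c': 1
  'e': 2
Scanning left to right for freq == 1:
  Position 0 ('c'): unique! => answer = 0

0


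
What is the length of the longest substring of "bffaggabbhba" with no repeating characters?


Input: "bffaggabbhba"
Sliding window (track last position of each char):
  Position 0 ('b'): window [0,0] length 1 -- new best
  Position 1 ('f'): window [0,1] length 2 -- new best
  Position 2 ('f'): repeat (last at 1), move window start to 2
  Position 2 ('f'): window [2,2] length 1
  Position 3 ('a'): window [2,3] length 2
  Position 4 ('g'): window [2,4] length 3 -- new best
  Position 5 ('g'): repeat (last at 4), move window start to 5
  Position 5 ('g'): window [5,5] length 1
  Position 6 ('a'): window [5,6] length 2
  Position 7 ('b'): window [5,7] length 3
  Position 8 ('b'): repeat (last at 7), move window start to 8
  Position 8 ('b'): window [8,8] length 1
  Position 9 ('h'): window [8,9] length 2
  Position 10 ('b'): repeat (last at 8), move window start to 9
  Position 10 ('b'): window [9,10] length 2
  Position 11 ('a'): window [9,11] length 3
Longest substring with no repeats: "fag" with length 3

3


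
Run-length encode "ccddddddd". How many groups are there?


Input: ccddddddd
Scanning for consecutive runs:
  Group 1: 'c' x 2 (positions 0-1)
  Group 2: 'd' x 7 (positions 2-8)
Total groups: 2

2


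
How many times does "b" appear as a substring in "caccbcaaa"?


Searching for "b" in "caccbcaaa"
Scanning each position:
  Position 0: "c" => no
  Position 1: "a" => no
  Position 2: "c" => no
  Position 3: "c" => no
  Position 4: "b" => MATCH
  Position 5: "c" => no
  Position 6: "a" => no
  Position 7: "a" => no
  Position 8: "a" => no
Total occurrences: 1

1


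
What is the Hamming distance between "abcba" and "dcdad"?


Comparing "abcba" and "dcdad" position by position:
  Position 0: 'a' vs 'd' => differ
  Position 1: 'b' vs 'c' => differ
  Position 2: 'c' vs 'd' => differ
  Position 3: 'b' vs 'a' => differ
  Position 4: 'a' vs 'd' => differ
Total differences (Hamming distance): 5

5


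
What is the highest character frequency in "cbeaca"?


Input: cbeaca
Character counts:
  'a': 2
  'b': 1
  'c': 2
  'e': 1
Maximum frequency: 2

2


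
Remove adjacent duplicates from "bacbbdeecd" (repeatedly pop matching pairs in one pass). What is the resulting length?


Input: bacbbdeecd
Stack-based adjacent duplicate removal:
  Read 'b': push. Stack: b
  Read 'a': push. Stack: ba
  Read 'c': push. Stack: bac
  Read 'b': push. Stack: bacb
  Read 'b': matches stack top 'b' => pop. Stack: bac
  Read 'd': push. Stack: bacd
  Read 'e': push. Stack: bacde
  Read 'e': matches stack top 'e' => pop. Stack: bacd
  Read 'c': push. Stack: bacdc
  Read 'd': push. Stack: bacdcd
Final stack: "bacdcd" (length 6)

6


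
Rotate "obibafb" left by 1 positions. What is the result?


Input: "obibafb", rotate left by 1
First 1 characters: "o"
Remaining characters: "bibafb"
Concatenate remaining + first: "bibafb" + "o" = "bibafbo"

bibafbo


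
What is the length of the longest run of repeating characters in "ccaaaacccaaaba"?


Input: "ccaaaacccaaaba"
Scanning for longest run:
  Position 1 ('c'): continues run of 'c', length=2
  Position 2 ('a'): new char, reset run to 1
  Position 3 ('a'): continues run of 'a', length=2
  Position 4 ('a'): continues run of 'a', length=3
  Position 5 ('a'): continues run of 'a', length=4
  Position 6 ('c'): new char, reset run to 1
  Position 7 ('c'): continues run of 'c', length=2
  Position 8 ('c'): continues run of 'c', length=3
  Position 9 ('a'): new char, reset run to 1
  Position 10 ('a'): continues run of 'a', length=2
  Position 11 ('a'): continues run of 'a', length=3
  Position 12 ('b'): new char, reset run to 1
  Position 13 ('a'): new char, reset run to 1
Longest run: 'a' with length 4

4


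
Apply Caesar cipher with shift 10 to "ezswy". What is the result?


Caesar cipher: shift "ezswy" by 10
  'e' (pos 4) + 10 = pos 14 = 'o'
  'z' (pos 25) + 10 = pos 9 = 'j'
  's' (pos 18) + 10 = pos 2 = 'c'
  'w' (pos 22) + 10 = pos 6 = 'g'
  'y' (pos 24) + 10 = pos 8 = 'i'
Result: ojcgi

ojcgi


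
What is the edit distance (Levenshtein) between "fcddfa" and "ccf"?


Computing edit distance: "fcddfa" -> "ccf"
DP table:
           c    c    f
      0    1    2    3
  f   1    1    2    2
  c   2    1    1    2
  d   3    2    2    2
  d   4    3    3    3
  f   5    4    4    3
  a   6    5    5    4
Edit distance = dp[6][3] = 4

4


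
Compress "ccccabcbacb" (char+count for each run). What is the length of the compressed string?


Input: ccccabcbacb
Runs:
  'c' x 4 => "c4"
  'a' x 1 => "a1"
  'b' x 1 => "b1"
  'c' x 1 => "c1"
  'b' x 1 => "b1"
  'a' x 1 => "a1"
  'c' x 1 => "c1"
  'b' x 1 => "b1"
Compressed: "c4a1b1c1b1a1c1b1"
Compressed length: 16

16


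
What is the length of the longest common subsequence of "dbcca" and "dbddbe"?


LCS of "dbcca" and "dbddbe"
DP table:
           d    b    d    d    b    e
      0    0    0    0    0    0    0
  d   0    1    1    1    1    1    1
  b   0    1    2    2    2    2    2
  c   0    1    2    2    2    2    2
  c   0    1    2    2    2    2    2
  a   0    1    2    2    2    2    2
LCS length = dp[5][6] = 2

2


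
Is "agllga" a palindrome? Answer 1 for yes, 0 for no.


Input: agllga
Reversed: agllga
  Compare pos 0 ('a') with pos 5 ('a'): match
  Compare pos 1 ('g') with pos 4 ('g'): match
  Compare pos 2 ('l') with pos 3 ('l'): match
Result: palindrome

1


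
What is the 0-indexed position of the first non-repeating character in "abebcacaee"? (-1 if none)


Input: abebcacaee
Character frequencies:
  'a': 3
  'b': 2
  'c': 2
  'e': 3
Scanning left to right for freq == 1:
  Position 0 ('a'): freq=3, skip
  Position 1 ('b'): freq=2, skip
  Position 2 ('e'): freq=3, skip
  Position 3 ('b'): freq=2, skip
  Position 4 ('c'): freq=2, skip
  Position 5 ('a'): freq=3, skip
  Position 6 ('c'): freq=2, skip
  Position 7 ('a'): freq=3, skip
  Position 8 ('e'): freq=3, skip
  Position 9 ('e'): freq=3, skip
  No unique character found => answer = -1

-1


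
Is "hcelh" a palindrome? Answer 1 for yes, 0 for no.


Input: hcelh
Reversed: hlech
  Compare pos 0 ('h') with pos 4 ('h'): match
  Compare pos 1 ('c') with pos 3 ('l'): MISMATCH
Result: not a palindrome

0


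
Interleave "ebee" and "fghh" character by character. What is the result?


Interleaving "ebee" and "fghh":
  Position 0: 'e' from first, 'f' from second => "ef"
  Position 1: 'b' from first, 'g' from second => "bg"
  Position 2: 'e' from first, 'h' from second => "eh"
  Position 3: 'e' from first, 'h' from second => "eh"
Result: efbgeheh

efbgeheh


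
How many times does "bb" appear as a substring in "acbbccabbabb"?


Searching for "bb" in "acbbccabbabb"
Scanning each position:
  Position 0: "ac" => no
  Position 1: "cb" => no
  Position 2: "bb" => MATCH
  Position 3: "bc" => no
  Position 4: "cc" => no
  Position 5: "ca" => no
  Position 6: "ab" => no
  Position 7: "bb" => MATCH
  Position 8: "ba" => no
  Position 9: "ab" => no
  Position 10: "bb" => MATCH
Total occurrences: 3

3


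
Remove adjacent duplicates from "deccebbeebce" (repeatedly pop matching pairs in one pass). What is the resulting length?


Input: deccebbeebce
Stack-based adjacent duplicate removal:
  Read 'd': push. Stack: d
  Read 'e': push. Stack: de
  Read 'c': push. Stack: dec
  Read 'c': matches stack top 'c' => pop. Stack: de
  Read 'e': matches stack top 'e' => pop. Stack: d
  Read 'b': push. Stack: db
  Read 'b': matches stack top 'b' => pop. Stack: d
  Read 'e': push. Stack: de
  Read 'e': matches stack top 'e' => pop. Stack: d
  Read 'b': push. Stack: db
  Read 'c': push. Stack: dbc
  Read 'e': push. Stack: dbce
Final stack: "dbce" (length 4)

4


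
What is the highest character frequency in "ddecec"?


Input: ddecec
Character counts:
  'c': 2
  'd': 2
  'e': 2
Maximum frequency: 2

2


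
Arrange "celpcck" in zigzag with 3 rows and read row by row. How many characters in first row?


Zigzag "celpcck" into 3 rows:
Placing characters:
  'c' => row 0
  'e' => row 1
  'l' => row 2
  'p' => row 1
  'c' => row 0
  'c' => row 1
  'k' => row 2
Rows:
  Row 0: "cc"
  Row 1: "epc"
  Row 2: "lk"
First row length: 2

2


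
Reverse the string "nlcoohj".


Input: nlcoohj
Reading characters right to left:
  Position 6: 'j'
  Position 5: 'h'
  Position 4: 'o'
  Position 3: 'o'
  Position 2: 'c'
  Position 1: 'l'
  Position 0: 'n'
Reversed: jhoocln

jhoocln


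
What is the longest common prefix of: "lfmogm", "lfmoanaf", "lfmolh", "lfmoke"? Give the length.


Words: lfmogm, lfmoanaf, lfmolh, lfmoke
  Position 0: all 'l' => match
  Position 1: all 'f' => match
  Position 2: all 'm' => match
  Position 3: all 'o' => match
  Position 4: ('g', 'a', 'l', 'k') => mismatch, stop
LCP = "lfmo" (length 4)

4


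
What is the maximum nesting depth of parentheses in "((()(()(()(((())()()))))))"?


Input: "((()(()(()(((())()()))))))"
Tracking depth:
  Position 0 '(': depth becomes 1
  Position 1 '(': depth becomes 2
  Position 2 '(': depth becomes 3
  Position 3 ')': depth becomes 2
  Position 4 '(': depth becomes 3
  Position 5 '(': depth becomes 4
  Position 6 ')': depth becomes 3
  Position 7 '(': depth becomes 4
  Position 8 '(': depth becomes 5
  Position 9 ')': depth becomes 4
  Position 10 '(': depth becomes 5
  Position 11 '(': depth becomes 6
  Position 12 '(': depth becomes 7
  Position 13 '(': depth becomes 8
  Position 14 ')': depth becomes 7
  Position 15 ')': depth becomes 6
  Position 16 '(': depth becomes 7
  Position 17 ')': depth becomes 6
  Position 18 '(': depth becomes 7
  Position 19 ')': depth becomes 6
  Position 20 ')': depth becomes 5
  Position 21 ')': depth becomes 4
  Position 22 ')': depth becomes 3
  Position 23 ')': depth becomes 2
  Position 24 ')': depth becomes 1
  Position 25 ')': depth becomes 0
Maximum depth reached: 8

8


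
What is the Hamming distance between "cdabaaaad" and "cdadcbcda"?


Comparing "cdabaaaad" and "cdadcbcda" position by position:
  Position 0: 'c' vs 'c' => same
  Position 1: 'd' vs 'd' => same
  Position 2: 'a' vs 'a' => same
  Position 3: 'b' vs 'd' => differ
  Position 4: 'a' vs 'c' => differ
  Position 5: 'a' vs 'b' => differ
  Position 6: 'a' vs 'c' => differ
  Position 7: 'a' vs 'd' => differ
  Position 8: 'd' vs 'a' => differ
Total differences (Hamming distance): 6

6


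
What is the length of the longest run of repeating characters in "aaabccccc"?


Input: "aaabccccc"
Scanning for longest run:
  Position 1 ('a'): continues run of 'a', length=2
  Position 2 ('a'): continues run of 'a', length=3
  Position 3 ('b'): new char, reset run to 1
  Position 4 ('c'): new char, reset run to 1
  Position 5 ('c'): continues run of 'c', length=2
  Position 6 ('c'): continues run of 'c', length=3
  Position 7 ('c'): continues run of 'c', length=4
  Position 8 ('c'): continues run of 'c', length=5
Longest run: 'c' with length 5

5


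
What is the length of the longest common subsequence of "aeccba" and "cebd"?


LCS of "aeccba" and "cebd"
DP table:
           c    e    b    d
      0    0    0    0    0
  a   0    0    0    0    0
  e   0    0    1    1    1
  c   0    1    1    1    1
  c   0    1    1    1    1
  b   0    1    1    2    2
  a   0    1    1    2    2
LCS length = dp[6][4] = 2

2


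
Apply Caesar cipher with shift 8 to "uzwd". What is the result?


Caesar cipher: shift "uzwd" by 8
  'u' (pos 20) + 8 = pos 2 = 'c'
  'z' (pos 25) + 8 = pos 7 = 'h'
  'w' (pos 22) + 8 = pos 4 = 'e'
  'd' (pos 3) + 8 = pos 11 = 'l'
Result: chel

chel


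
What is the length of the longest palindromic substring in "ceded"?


Input: "ceded"
Checking substrings for palindromes:
  [1:4] "ede" (len 3) => palindrome
  [2:5] "ded" (len 3) => palindrome
Longest palindromic substring: "ede" with length 3

3


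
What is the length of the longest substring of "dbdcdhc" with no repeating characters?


Input: "dbdcdhc"
Sliding window (track last position of each char):
  Position 0 ('d'): window [0,0] length 1 -- new best
  Position 1 ('b'): window [0,1] length 2 -- new best
  Position 2 ('d'): repeat (last at 0), move window start to 1
  Position 2 ('d'): window [1,2] length 2
  Position 3 ('c'): window [1,3] length 3 -- new best
  Position 4 ('d'): repeat (last at 2), move window start to 3
  Position 4 ('d'): window [3,4] length 2
  Position 5 ('h'): window [3,5] length 3
  Position 6 ('c'): repeat (last at 3), move window start to 4
  Position 6 ('c'): window [4,6] length 3
Longest substring with no repeats: "bdc" with length 3

3


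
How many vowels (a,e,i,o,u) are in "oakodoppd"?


Input: oakodoppd
Checking each character:
  'o' at position 0: vowel (running total: 1)
  'a' at position 1: vowel (running total: 2)
  'k' at position 2: consonant
  'o' at position 3: vowel (running total: 3)
  'd' at position 4: consonant
  'o' at position 5: vowel (running total: 4)
  'p' at position 6: consonant
  'p' at position 7: consonant
  'd' at position 8: consonant
Total vowels: 4

4


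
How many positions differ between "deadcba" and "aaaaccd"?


Comparing "deadcba" and "aaaaccd" position by position:
  Position 0: 'd' vs 'a' => DIFFER
  Position 1: 'e' vs 'a' => DIFFER
  Position 2: 'a' vs 'a' => same
  Position 3: 'd' vs 'a' => DIFFER
  Position 4: 'c' vs 'c' => same
  Position 5: 'b' vs 'c' => DIFFER
  Position 6: 'a' vs 'd' => DIFFER
Positions that differ: 5

5


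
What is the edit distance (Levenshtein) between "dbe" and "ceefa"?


Computing edit distance: "dbe" -> "ceefa"
DP table:
           c    e    e    f    a
      0    1    2    3    4    5
  d   1    1    2    3    4    5
  b   2    2    2    3    4    5
  e   3    3    2    2    3    4
Edit distance = dp[3][5] = 4

4


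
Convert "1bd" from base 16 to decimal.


Input: "1bd" in base 16
Positional expansion:
  Digit '1' (value 1) x 16^2 = 256
  Digit 'b' (value 11) x 16^1 = 176
  Digit 'd' (value 13) x 16^0 = 13
Sum = 445

445


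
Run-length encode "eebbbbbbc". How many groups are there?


Input: eebbbbbbc
Scanning for consecutive runs:
  Group 1: 'e' x 2 (positions 0-1)
  Group 2: 'b' x 6 (positions 2-7)
  Group 3: 'c' x 1 (positions 8-8)
Total groups: 3

3


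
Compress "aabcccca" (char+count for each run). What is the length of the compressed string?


Input: aabcccca
Runs:
  'a' x 2 => "a2"
  'b' x 1 => "b1"
  'c' x 4 => "c4"
  'a' x 1 => "a1"
Compressed: "a2b1c4a1"
Compressed length: 8

8


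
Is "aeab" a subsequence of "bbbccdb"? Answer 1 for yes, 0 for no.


Check if "aeab" is a subsequence of "bbbccdb"
Greedy scan:
  Position 0 ('b'): no match needed
  Position 1 ('b'): no match needed
  Position 2 ('b'): no match needed
  Position 3 ('c'): no match needed
  Position 4 ('c'): no match needed
  Position 5 ('d'): no match needed
  Position 6 ('b'): no match needed
Only matched 0/4 characters => not a subsequence

0


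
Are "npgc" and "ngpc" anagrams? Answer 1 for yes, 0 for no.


Strings: "npgc", "ngpc"
Sorted first:  cgnp
Sorted second: cgnp
Sorted forms match => anagrams

1


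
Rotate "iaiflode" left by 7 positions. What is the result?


Input: "iaiflode", rotate left by 7
First 7 characters: "iaiflod"
Remaining characters: "e"
Concatenate remaining + first: "e" + "iaiflod" = "eiaiflod"

eiaiflod


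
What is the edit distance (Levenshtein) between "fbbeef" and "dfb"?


Computing edit distance: "fbbeef" -> "dfb"
DP table:
           d    f    b
      0    1    2    3
  f   1    1    1    2
  b   2    2    2    1
  b   3    3    3    2
  e   4    4    4    3
  e   5    5    5    4
  f   6    6    5    5
Edit distance = dp[6][3] = 5

5


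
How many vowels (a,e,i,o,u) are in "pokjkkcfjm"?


Input: pokjkkcfjm
Checking each character:
  'p' at position 0: consonant
  'o' at position 1: vowel (running total: 1)
  'k' at position 2: consonant
  'j' at position 3: consonant
  'k' at position 4: consonant
  'k' at position 5: consonant
  'c' at position 6: consonant
  'f' at position 7: consonant
  'j' at position 8: consonant
  'm' at position 9: consonant
Total vowels: 1

1


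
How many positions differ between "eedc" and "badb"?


Comparing "eedc" and "badb" position by position:
  Position 0: 'e' vs 'b' => DIFFER
  Position 1: 'e' vs 'a' => DIFFER
  Position 2: 'd' vs 'd' => same
  Position 3: 'c' vs 'b' => DIFFER
Positions that differ: 3

3


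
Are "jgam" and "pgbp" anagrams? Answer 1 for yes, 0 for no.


Strings: "jgam", "pgbp"
Sorted first:  agjm
Sorted second: bgpp
Differ at position 0: 'a' vs 'b' => not anagrams

0


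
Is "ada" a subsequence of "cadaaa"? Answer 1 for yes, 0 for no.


Check if "ada" is a subsequence of "cadaaa"
Greedy scan:
  Position 0 ('c'): no match needed
  Position 1 ('a'): matches sub[0] = 'a'
  Position 2 ('d'): matches sub[1] = 'd'
  Position 3 ('a'): matches sub[2] = 'a'
  Position 4 ('a'): no match needed
  Position 5 ('a'): no match needed
All 3 characters matched => is a subsequence

1


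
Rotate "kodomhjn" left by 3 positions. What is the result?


Input: "kodomhjn", rotate left by 3
First 3 characters: "kod"
Remaining characters: "omhjn"
Concatenate remaining + first: "omhjn" + "kod" = "omhjnkod"

omhjnkod


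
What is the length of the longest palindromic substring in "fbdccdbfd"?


Input: "fbdccdbfd"
Checking substrings for palindromes:
  [0:8] "fbdccdbf" (len 8) => palindrome
  [1:7] "bdccdb" (len 6) => palindrome
  [2:6] "dccd" (len 4) => palindrome
  [3:5] "cc" (len 2) => palindrome
Longest palindromic substring: "fbdccdbf" with length 8

8


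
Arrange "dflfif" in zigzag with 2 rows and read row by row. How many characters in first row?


Zigzag "dflfif" into 2 rows:
Placing characters:
  'd' => row 0
  'f' => row 1
  'l' => row 0
  'f' => row 1
  'i' => row 0
  'f' => row 1
Rows:
  Row 0: "dli"
  Row 1: "fff"
First row length: 3

3


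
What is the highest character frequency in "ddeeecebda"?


Input: ddeeecebda
Character counts:
  'a': 1
  'b': 1
  'c': 1
  'd': 3
  'e': 4
Maximum frequency: 4

4


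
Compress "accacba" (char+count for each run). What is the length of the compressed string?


Input: accacba
Runs:
  'a' x 1 => "a1"
  'c' x 2 => "c2"
  'a' x 1 => "a1"
  'c' x 1 => "c1"
  'b' x 1 => "b1"
  'a' x 1 => "a1"
Compressed: "a1c2a1c1b1a1"
Compressed length: 12

12


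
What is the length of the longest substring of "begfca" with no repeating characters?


Input: "begfca"
Sliding window (track last position of each char):
  Position 0 ('b'): window [0,0] length 1 -- new best
  Position 1 ('e'): window [0,1] length 2 -- new best
  Position 2 ('g'): window [0,2] length 3 -- new best
  Position 3 ('f'): window [0,3] length 4 -- new best
  Position 4 ('c'): window [0,4] length 5 -- new best
  Position 5 ('a'): window [0,5] length 6 -- new best
Longest substring with no repeats: "begfca" with length 6

6


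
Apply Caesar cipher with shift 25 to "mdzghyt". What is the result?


Caesar cipher: shift "mdzghyt" by 25
  'm' (pos 12) + 25 = pos 11 = 'l'
  'd' (pos 3) + 25 = pos 2 = 'c'
  'z' (pos 25) + 25 = pos 24 = 'y'
  'g' (pos 6) + 25 = pos 5 = 'f'
  'h' (pos 7) + 25 = pos 6 = 'g'
  'y' (pos 24) + 25 = pos 23 = 'x'
  't' (pos 19) + 25 = pos 18 = 's'
Result: lcyfgxs

lcyfgxs


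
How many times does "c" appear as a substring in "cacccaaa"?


Searching for "c" in "cacccaaa"
Scanning each position:
  Position 0: "c" => MATCH
  Position 1: "a" => no
  Position 2: "c" => MATCH
  Position 3: "c" => MATCH
  Position 4: "c" => MATCH
  Position 5: "a" => no
  Position 6: "a" => no
  Position 7: "a" => no
Total occurrences: 4

4


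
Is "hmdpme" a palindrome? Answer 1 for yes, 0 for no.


Input: hmdpme
Reversed: empdmh
  Compare pos 0 ('h') with pos 5 ('e'): MISMATCH
  Compare pos 1 ('m') with pos 4 ('m'): match
  Compare pos 2 ('d') with pos 3 ('p'): MISMATCH
Result: not a palindrome

0


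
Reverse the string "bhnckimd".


Input: bhnckimd
Reading characters right to left:
  Position 7: 'd'
  Position 6: 'm'
  Position 5: 'i'
  Position 4: 'k'
  Position 3: 'c'
  Position 2: 'n'
  Position 1: 'h'
  Position 0: 'b'
Reversed: dmikcnhb

dmikcnhb


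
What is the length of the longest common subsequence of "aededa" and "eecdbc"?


LCS of "aededa" and "eecdbc"
DP table:
           e    e    c    d    b    c
      0    0    0    0    0    0    0
  a   0    0    0    0    0    0    0
  e   0    1    1    1    1    1    1
  d   0    1    1    1    2    2    2
  e   0    1    2    2    2    2    2
  d   0    1    2    2    3    3    3
  a   0    1    2    2    3    3    3
LCS length = dp[6][6] = 3

3


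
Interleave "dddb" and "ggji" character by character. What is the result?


Interleaving "dddb" and "ggji":
  Position 0: 'd' from first, 'g' from second => "dg"
  Position 1: 'd' from first, 'g' from second => "dg"
  Position 2: 'd' from first, 'j' from second => "dj"
  Position 3: 'b' from first, 'i' from second => "bi"
Result: dgdgdjbi

dgdgdjbi


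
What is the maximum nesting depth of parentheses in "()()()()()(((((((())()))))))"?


Input: "()()()()()(((((((())()))))))"
Tracking depth:
  Position 0 '(': depth becomes 1
  Position 1 ')': depth becomes 0
  Position 2 '(': depth becomes 1
  Position 3 ')': depth becomes 0
  Position 4 '(': depth becomes 1
  Position 5 ')': depth becomes 0
  Position 6 '(': depth becomes 1
  Position 7 ')': depth becomes 0
  Position 8 '(': depth becomes 1
  Position 9 ')': depth becomes 0
  Position 10 '(': depth becomes 1
  Position 11 '(': depth becomes 2
  Position 12 '(': depth becomes 3
  Position 13 '(': depth becomes 4
  Position 14 '(': depth becomes 5
  Position 15 '(': depth becomes 6
  Position 16 '(': depth becomes 7
  Position 17 '(': depth becomes 8
  Position 18 ')': depth becomes 7
  Position 19 ')': depth becomes 6
  Position 20 '(': depth becomes 7
  Position 21 ')': depth becomes 6
  Position 22 ')': depth becomes 5
  Position 23 ')': depth becomes 4
  Position 24 ')': depth becomes 3
  Position 25 ')': depth becomes 2
  Position 26 ')': depth becomes 1
  Position 27 ')': depth becomes 0
Maximum depth reached: 8

8


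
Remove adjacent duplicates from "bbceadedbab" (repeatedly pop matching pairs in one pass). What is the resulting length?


Input: bbceadedbab
Stack-based adjacent duplicate removal:
  Read 'b': push. Stack: b
  Read 'b': matches stack top 'b' => pop. Stack: (empty)
  Read 'c': push. Stack: c
  Read 'e': push. Stack: ce
  Read 'a': push. Stack: cea
  Read 'd': push. Stack: cead
  Read 'e': push. Stack: ceade
  Read 'd': push. Stack: ceaded
  Read 'b': push. Stack: ceadedb
  Read 'a': push. Stack: ceadedba
  Read 'b': push. Stack: ceadedbab
Final stack: "ceadedbab" (length 9)

9


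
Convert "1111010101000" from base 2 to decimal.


Input: "1111010101000" in base 2
Positional expansion:
  Digit '1' (value 1) x 2^12 = 4096
  Digit '1' (value 1) x 2^11 = 2048
  Digit '1' (value 1) x 2^10 = 1024
  Digit '1' (value 1) x 2^9 = 512
  Digit '0' (value 0) x 2^8 = 0
  Digit '1' (value 1) x 2^7 = 128
  Digit '0' (value 0) x 2^6 = 0
  Digit '1' (value 1) x 2^5 = 32
  Digit '0' (value 0) x 2^4 = 0
  Digit '1' (value 1) x 2^3 = 8
  Digit '0' (value 0) x 2^2 = 0
  Digit '0' (value 0) x 2^1 = 0
  Digit '0' (value 0) x 2^0 = 0
Sum = 7848

7848


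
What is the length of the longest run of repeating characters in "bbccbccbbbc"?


Input: "bbccbccbbbc"
Scanning for longest run:
  Position 1 ('b'): continues run of 'b', length=2
  Position 2 ('c'): new char, reset run to 1
  Position 3 ('c'): continues run of 'c', length=2
  Position 4 ('b'): new char, reset run to 1
  Position 5 ('c'): new char, reset run to 1
  Position 6 ('c'): continues run of 'c', length=2
  Position 7 ('b'): new char, reset run to 1
  Position 8 ('b'): continues run of 'b', length=2
  Position 9 ('b'): continues run of 'b', length=3
  Position 10 ('c'): new char, reset run to 1
Longest run: 'b' with length 3

3


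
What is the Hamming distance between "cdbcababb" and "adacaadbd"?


Comparing "cdbcababb" and "adacaadbd" position by position:
  Position 0: 'c' vs 'a' => differ
  Position 1: 'd' vs 'd' => same
  Position 2: 'b' vs 'a' => differ
  Position 3: 'c' vs 'c' => same
  Position 4: 'a' vs 'a' => same
  Position 5: 'b' vs 'a' => differ
  Position 6: 'a' vs 'd' => differ
  Position 7: 'b' vs 'b' => same
  Position 8: 'b' vs 'd' => differ
Total differences (Hamming distance): 5

5


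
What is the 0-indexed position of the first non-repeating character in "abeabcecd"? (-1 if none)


Input: abeabcecd
Character frequencies:
  'a': 2
  'b': 2
  'c': 2
  'd': 1
  'e': 2
Scanning left to right for freq == 1:
  Position 0 ('a'): freq=2, skip
  Position 1 ('b'): freq=2, skip
  Position 2 ('e'): freq=2, skip
  Position 3 ('a'): freq=2, skip
  Position 4 ('b'): freq=2, skip
  Position 5 ('c'): freq=2, skip
  Position 6 ('e'): freq=2, skip
  Position 7 ('c'): freq=2, skip
  Position 8 ('d'): unique! => answer = 8

8


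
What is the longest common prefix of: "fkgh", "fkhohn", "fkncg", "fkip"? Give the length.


Words: fkgh, fkhohn, fkncg, fkip
  Position 0: all 'f' => match
  Position 1: all 'k' => match
  Position 2: ('g', 'h', 'n', 'i') => mismatch, stop
LCP = "fk" (length 2)

2


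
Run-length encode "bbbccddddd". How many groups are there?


Input: bbbccddddd
Scanning for consecutive runs:
  Group 1: 'b' x 3 (positions 0-2)
  Group 2: 'c' x 2 (positions 3-4)
  Group 3: 'd' x 5 (positions 5-9)
Total groups: 3

3


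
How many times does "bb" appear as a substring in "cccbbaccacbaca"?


Searching for "bb" in "cccbbaccacbaca"
Scanning each position:
  Position 0: "cc" => no
  Position 1: "cc" => no
  Position 2: "cb" => no
  Position 3: "bb" => MATCH
  Position 4: "ba" => no
  Position 5: "ac" => no
  Position 6: "cc" => no
  Position 7: "ca" => no
  Position 8: "ac" => no
  Position 9: "cb" => no
  Position 10: "ba" => no
  Position 11: "ac" => no
  Position 12: "ca" => no
Total occurrences: 1

1


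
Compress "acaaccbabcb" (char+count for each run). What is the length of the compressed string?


Input: acaaccbabcb
Runs:
  'a' x 1 => "a1"
  'c' x 1 => "c1"
  'a' x 2 => "a2"
  'c' x 2 => "c2"
  'b' x 1 => "b1"
  'a' x 1 => "a1"
  'b' x 1 => "b1"
  'c' x 1 => "c1"
  'b' x 1 => "b1"
Compressed: "a1c1a2c2b1a1b1c1b1"
Compressed length: 18

18


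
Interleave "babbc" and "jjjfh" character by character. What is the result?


Interleaving "babbc" and "jjjfh":
  Position 0: 'b' from first, 'j' from second => "bj"
  Position 1: 'a' from first, 'j' from second => "aj"
  Position 2: 'b' from first, 'j' from second => "bj"
  Position 3: 'b' from first, 'f' from second => "bf"
  Position 4: 'c' from first, 'h' from second => "ch"
Result: bjajbjbfch

bjajbjbfch


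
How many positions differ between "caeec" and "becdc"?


Comparing "caeec" and "becdc" position by position:
  Position 0: 'c' vs 'b' => DIFFER
  Position 1: 'a' vs 'e' => DIFFER
  Position 2: 'e' vs 'c' => DIFFER
  Position 3: 'e' vs 'd' => DIFFER
  Position 4: 'c' vs 'c' => same
Positions that differ: 4

4


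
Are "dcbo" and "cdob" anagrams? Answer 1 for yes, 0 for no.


Strings: "dcbo", "cdob"
Sorted first:  bcdo
Sorted second: bcdo
Sorted forms match => anagrams

1


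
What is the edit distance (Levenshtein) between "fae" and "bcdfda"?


Computing edit distance: "fae" -> "bcdfda"
DP table:
           b    c    d    f    d    a
      0    1    2    3    4    5    6
  f   1    1    2    3    3    4    5
  a   2    2    2    3    4    4    4
  e   3    3    3    3    4    5    5
Edit distance = dp[3][6] = 5

5


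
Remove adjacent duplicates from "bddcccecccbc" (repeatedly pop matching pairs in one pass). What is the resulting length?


Input: bddcccecccbc
Stack-based adjacent duplicate removal:
  Read 'b': push. Stack: b
  Read 'd': push. Stack: bd
  Read 'd': matches stack top 'd' => pop. Stack: b
  Read 'c': push. Stack: bc
  Read 'c': matches stack top 'c' => pop. Stack: b
  Read 'c': push. Stack: bc
  Read 'e': push. Stack: bce
  Read 'c': push. Stack: bcec
  Read 'c': matches stack top 'c' => pop. Stack: bce
  Read 'c': push. Stack: bcec
  Read 'b': push. Stack: bcecb
  Read 'c': push. Stack: bcecbc
Final stack: "bcecbc" (length 6)

6
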